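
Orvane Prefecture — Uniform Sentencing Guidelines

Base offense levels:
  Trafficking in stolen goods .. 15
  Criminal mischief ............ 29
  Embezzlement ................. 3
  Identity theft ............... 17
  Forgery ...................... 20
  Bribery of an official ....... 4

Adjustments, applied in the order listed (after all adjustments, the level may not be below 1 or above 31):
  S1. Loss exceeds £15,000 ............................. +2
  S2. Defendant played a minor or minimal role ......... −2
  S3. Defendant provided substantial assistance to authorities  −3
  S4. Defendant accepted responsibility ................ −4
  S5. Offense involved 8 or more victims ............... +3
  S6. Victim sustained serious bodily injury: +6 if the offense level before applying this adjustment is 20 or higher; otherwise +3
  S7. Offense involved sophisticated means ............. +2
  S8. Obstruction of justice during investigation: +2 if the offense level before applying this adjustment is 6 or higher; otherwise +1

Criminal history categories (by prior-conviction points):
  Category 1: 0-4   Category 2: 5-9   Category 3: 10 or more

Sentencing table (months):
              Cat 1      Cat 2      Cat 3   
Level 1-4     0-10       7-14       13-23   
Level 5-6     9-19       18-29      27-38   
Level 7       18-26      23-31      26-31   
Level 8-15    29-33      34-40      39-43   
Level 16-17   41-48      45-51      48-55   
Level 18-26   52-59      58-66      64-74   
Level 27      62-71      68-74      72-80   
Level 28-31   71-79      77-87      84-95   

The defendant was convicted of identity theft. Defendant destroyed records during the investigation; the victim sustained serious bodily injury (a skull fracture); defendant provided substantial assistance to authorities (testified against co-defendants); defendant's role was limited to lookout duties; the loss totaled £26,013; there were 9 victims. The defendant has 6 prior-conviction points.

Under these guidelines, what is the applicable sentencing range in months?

58-66 months

Base offense level for identity theft: 17.
S1 applies: 17 + 2 = 19.
S2 applies: 19 − 2 = 17.
S3 applies: 17 − 3 = 14.
S5 applies: 14 + 3 = 17.
S6 applies (level before this adjustment is 17 < 20, so +3): 17 + 3 = 20.
S8 applies (level before this adjustment is 20 ≥ 6, so +2): 20 + 2 = 22.
Final offense level: 22.
Criminal history: 6 prior points → Category 2 (5-9).
Level 22 falls in the 18-26 band.
Grid: Level 18-26 × Category 2 = 58-66 months.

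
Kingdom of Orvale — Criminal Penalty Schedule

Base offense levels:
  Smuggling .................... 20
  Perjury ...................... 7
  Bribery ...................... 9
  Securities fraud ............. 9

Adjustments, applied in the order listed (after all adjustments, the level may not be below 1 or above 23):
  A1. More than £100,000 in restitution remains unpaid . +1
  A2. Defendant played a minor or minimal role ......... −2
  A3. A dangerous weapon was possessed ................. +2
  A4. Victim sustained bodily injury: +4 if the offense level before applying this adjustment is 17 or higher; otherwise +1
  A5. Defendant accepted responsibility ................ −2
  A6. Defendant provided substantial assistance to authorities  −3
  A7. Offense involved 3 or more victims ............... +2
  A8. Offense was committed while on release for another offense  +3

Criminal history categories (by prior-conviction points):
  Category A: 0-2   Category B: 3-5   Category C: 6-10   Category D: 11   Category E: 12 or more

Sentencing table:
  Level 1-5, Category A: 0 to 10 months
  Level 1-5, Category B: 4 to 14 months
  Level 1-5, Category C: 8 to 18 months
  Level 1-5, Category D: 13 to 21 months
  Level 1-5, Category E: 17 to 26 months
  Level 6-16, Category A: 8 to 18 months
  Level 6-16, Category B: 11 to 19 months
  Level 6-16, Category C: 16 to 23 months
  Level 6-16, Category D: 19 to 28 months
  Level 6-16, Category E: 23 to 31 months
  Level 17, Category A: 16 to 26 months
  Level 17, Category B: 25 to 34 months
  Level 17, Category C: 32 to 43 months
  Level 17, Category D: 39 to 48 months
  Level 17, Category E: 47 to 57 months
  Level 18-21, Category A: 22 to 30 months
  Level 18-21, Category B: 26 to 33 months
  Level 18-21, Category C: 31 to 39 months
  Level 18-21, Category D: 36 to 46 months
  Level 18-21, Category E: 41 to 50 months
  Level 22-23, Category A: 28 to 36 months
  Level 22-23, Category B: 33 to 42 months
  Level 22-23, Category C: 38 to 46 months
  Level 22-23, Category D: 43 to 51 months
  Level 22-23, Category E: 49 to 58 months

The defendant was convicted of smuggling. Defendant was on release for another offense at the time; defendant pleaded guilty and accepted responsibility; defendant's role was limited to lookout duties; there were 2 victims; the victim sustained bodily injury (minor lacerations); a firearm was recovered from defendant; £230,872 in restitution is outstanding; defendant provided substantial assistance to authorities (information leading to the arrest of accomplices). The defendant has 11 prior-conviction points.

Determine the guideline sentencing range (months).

Base offense level for smuggling: 20.
A1 applies: 20 + 1 = 21.
A2 applies: 21 − 2 = 19.
A3 applies: 19 + 2 = 21.
A4 applies (level before this adjustment is 21 ≥ 17, so +4): 21 + 4 = 25.
A5 applies: 25 − 2 = 23.
A6 applies: 23 − 3 = 20.
A7 does not apply.
A8 applies: 20 + 3 = 23.
Final offense level: 23.
Criminal history: 11 prior points → Category D (11).
Level 23 falls in the 22-23 band.
Grid: Level 22-23 × Category D = 43-51 months.

43-51 months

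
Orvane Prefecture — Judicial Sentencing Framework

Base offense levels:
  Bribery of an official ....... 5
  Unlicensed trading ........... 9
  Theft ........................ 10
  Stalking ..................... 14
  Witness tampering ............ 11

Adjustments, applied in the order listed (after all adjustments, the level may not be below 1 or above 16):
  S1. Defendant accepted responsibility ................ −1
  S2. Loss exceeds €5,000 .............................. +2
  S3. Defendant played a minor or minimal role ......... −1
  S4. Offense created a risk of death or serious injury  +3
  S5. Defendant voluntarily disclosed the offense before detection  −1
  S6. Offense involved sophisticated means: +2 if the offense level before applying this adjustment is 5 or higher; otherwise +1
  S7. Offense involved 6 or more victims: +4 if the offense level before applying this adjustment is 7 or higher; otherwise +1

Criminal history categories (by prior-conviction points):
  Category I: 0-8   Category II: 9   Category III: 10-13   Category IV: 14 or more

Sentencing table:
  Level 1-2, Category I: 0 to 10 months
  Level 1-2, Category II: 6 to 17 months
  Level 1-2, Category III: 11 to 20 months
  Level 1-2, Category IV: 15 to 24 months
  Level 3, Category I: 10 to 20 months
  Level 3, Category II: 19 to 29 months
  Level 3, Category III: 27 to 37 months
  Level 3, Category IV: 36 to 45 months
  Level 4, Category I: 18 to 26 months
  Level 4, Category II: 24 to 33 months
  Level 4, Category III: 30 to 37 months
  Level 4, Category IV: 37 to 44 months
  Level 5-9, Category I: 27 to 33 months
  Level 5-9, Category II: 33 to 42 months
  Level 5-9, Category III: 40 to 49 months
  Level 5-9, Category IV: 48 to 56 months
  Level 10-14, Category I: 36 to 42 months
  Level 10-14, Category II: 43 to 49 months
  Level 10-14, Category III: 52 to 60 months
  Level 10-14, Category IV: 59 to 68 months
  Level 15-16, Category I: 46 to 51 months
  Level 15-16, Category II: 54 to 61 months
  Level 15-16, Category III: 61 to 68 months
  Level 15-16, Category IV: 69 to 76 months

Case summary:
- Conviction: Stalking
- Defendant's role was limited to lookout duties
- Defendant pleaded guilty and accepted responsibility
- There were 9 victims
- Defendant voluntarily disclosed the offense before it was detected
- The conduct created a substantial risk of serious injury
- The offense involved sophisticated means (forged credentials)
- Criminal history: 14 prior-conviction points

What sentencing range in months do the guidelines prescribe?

69-76 months

Base offense level for stalking: 14.
S1 applies: 14 − 1 = 13.
S3 applies: 13 − 1 = 12.
S4 applies: 12 + 3 = 15.
S5 applies: 15 − 1 = 14.
S6 applies (level before this adjustment is 14 ≥ 5, so +2): 14 + 2 = 16.
S7 applies (level before this adjustment is 16 ≥ 7, so +4): 16 + 4 = 20.
Level 20 exceeds the maximum of 16; capped at 16.
Final offense level: 16.
Criminal history: 14 prior points → Category IV (14+).
Level 16 falls in the 15-16 band.
Grid: Level 15-16 × Category IV = 69-76 months.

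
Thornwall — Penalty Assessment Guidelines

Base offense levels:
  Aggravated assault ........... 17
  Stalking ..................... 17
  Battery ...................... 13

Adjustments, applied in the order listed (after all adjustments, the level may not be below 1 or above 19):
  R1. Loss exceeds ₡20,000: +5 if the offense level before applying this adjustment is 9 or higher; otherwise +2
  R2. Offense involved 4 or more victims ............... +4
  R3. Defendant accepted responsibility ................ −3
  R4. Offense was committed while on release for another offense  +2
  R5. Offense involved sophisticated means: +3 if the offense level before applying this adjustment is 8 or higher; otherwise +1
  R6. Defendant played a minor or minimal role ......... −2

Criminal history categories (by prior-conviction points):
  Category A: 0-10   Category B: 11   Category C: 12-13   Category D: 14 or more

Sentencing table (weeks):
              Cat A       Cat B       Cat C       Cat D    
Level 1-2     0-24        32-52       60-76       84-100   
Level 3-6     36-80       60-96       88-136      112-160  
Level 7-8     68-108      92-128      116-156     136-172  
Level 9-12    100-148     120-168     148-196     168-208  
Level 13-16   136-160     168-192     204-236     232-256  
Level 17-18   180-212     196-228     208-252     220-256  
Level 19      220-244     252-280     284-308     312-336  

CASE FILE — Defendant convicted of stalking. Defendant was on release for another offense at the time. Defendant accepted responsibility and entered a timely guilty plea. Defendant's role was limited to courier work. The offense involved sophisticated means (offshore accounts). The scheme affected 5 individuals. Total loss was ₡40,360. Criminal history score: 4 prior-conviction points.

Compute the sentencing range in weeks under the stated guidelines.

220-244 weeks

Base offense level for stalking: 17.
R1 applies (level before this adjustment is 17 ≥ 9, so +5): 17 + 5 = 22.
R2 applies: 22 + 4 = 26.
R3 applies: 26 − 3 = 23.
R4 applies: 23 + 2 = 25.
R5 applies (level before this adjustment is 25 ≥ 8, so +3): 25 + 3 = 28.
R6 applies: 28 − 2 = 26.
Level 26 exceeds the maximum of 19; capped at 19.
Final offense level: 19.
Criminal history: 4 prior points → Category A (0-10).
Level 19 falls in the 19 band.
Grid: Level 19 × Category A = 220-244 weeks.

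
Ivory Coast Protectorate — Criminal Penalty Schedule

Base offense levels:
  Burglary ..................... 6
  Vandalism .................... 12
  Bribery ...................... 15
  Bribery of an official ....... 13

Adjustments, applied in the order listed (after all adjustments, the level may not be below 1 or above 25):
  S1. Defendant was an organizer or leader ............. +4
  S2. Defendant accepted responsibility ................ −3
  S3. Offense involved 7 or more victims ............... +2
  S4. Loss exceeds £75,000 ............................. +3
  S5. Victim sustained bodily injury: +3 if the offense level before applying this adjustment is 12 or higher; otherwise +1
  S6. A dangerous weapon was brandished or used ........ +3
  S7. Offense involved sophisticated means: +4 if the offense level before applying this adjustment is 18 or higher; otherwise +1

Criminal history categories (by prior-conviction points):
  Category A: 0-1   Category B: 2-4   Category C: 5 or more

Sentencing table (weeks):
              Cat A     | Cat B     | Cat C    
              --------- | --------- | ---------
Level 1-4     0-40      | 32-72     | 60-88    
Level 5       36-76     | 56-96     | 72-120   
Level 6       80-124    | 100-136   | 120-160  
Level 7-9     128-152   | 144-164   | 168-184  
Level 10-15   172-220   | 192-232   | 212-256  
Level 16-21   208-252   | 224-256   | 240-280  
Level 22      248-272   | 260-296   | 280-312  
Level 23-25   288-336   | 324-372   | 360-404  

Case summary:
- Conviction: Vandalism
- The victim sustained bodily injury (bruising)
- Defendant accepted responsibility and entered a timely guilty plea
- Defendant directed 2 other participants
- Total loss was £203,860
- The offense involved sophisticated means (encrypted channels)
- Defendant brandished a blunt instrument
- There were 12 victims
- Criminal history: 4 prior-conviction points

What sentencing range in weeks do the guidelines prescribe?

324-372 weeks

Base offense level for vandalism: 12.
S1 applies: 12 + 4 = 16.
S2 applies: 16 − 3 = 13.
S3 applies: 13 + 2 = 15.
S4 applies: 15 + 3 = 18.
S5 applies (level before this adjustment is 18 ≥ 12, so +3): 18 + 3 = 21.
S6 applies: 21 + 3 = 24.
S7 applies (level before this adjustment is 24 ≥ 18, so +4): 24 + 4 = 28.
Level 28 exceeds the maximum of 25; capped at 25.
Final offense level: 25.
Criminal history: 4 prior points → Category B (2-4).
Level 25 falls in the 23-25 band.
Grid: Level 23-25 × Category B = 324-372 weeks.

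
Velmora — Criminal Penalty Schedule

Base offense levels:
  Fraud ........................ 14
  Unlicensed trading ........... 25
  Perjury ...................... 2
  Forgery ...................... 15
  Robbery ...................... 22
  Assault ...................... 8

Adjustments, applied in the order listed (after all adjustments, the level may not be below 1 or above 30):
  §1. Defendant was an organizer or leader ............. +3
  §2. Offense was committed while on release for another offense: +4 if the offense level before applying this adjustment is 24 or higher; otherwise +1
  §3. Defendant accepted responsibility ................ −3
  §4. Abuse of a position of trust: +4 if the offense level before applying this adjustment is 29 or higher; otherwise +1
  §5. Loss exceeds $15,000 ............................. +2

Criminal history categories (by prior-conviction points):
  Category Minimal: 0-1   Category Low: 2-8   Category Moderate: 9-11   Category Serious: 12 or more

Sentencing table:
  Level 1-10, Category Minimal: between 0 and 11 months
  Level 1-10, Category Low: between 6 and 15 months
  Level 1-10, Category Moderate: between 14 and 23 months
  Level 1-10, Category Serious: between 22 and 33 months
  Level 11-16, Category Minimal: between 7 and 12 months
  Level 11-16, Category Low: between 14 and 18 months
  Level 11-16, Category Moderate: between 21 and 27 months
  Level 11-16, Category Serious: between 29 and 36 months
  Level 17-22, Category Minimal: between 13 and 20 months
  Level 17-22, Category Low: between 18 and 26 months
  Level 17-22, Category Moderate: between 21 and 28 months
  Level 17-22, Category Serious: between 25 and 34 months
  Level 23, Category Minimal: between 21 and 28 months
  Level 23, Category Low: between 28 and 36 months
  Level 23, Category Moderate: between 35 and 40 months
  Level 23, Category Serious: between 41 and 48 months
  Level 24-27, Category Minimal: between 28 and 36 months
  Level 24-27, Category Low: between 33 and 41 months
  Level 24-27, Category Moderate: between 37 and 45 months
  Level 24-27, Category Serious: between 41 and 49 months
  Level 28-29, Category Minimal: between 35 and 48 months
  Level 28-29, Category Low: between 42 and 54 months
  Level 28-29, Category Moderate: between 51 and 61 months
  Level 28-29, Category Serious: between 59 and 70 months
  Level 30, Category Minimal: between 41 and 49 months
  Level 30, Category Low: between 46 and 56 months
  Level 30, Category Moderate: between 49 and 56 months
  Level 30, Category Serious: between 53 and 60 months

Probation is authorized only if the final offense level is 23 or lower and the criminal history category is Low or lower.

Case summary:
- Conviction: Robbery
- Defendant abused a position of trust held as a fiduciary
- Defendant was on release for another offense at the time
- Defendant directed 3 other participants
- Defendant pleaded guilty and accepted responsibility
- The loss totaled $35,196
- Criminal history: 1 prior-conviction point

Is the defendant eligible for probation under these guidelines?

No

Base offense level for robbery: 22.
§1 applies: 22 + 3 = 25.
§2 applies (level before this adjustment is 25 ≥ 24, so +4): 25 + 4 = 29.
§3 applies: 29 − 3 = 26.
§4 applies (level before this adjustment is 26 < 29, so +1): 26 + 1 = 27.
§5 applies: 27 + 2 = 29.
Final offense level: 29.
Criminal history: 1 prior point → Category Minimal (0-1).
Level 29 falls in the 28-29 band.
Grid: Level 28-29 × Category Minimal = 35-48 months.
Probation check: level 29 > 23 and category Minimal ≤ Low → not eligible.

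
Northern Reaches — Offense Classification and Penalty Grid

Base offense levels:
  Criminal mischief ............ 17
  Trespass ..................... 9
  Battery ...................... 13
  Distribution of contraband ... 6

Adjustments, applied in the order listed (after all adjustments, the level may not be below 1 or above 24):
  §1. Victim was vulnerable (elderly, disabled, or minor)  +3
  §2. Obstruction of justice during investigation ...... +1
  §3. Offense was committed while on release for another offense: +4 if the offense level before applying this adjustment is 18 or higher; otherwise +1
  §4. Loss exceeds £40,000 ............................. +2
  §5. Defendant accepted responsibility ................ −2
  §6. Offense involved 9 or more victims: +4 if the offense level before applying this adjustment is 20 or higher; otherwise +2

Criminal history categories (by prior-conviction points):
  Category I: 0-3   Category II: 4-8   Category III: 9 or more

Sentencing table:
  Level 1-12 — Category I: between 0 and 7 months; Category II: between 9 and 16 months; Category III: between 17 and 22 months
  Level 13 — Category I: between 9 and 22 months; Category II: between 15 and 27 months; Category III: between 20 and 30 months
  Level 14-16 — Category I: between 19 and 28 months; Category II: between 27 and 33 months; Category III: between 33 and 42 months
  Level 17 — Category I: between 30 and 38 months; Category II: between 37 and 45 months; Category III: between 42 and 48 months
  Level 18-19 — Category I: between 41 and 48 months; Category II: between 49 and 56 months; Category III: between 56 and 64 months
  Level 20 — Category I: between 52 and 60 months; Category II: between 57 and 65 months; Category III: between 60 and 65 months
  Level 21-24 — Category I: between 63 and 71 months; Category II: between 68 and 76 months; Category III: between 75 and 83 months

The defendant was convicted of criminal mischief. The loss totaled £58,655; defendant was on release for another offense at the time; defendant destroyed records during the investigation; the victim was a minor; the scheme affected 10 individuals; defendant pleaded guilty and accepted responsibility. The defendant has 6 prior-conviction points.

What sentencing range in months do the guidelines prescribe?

Base offense level for criminal mischief: 17.
§1 applies: 17 + 3 = 20.
§2 applies: 20 + 1 = 21.
§3 applies (level before this adjustment is 21 ≥ 18, so +4): 21 + 4 = 25.
§4 applies: 25 + 2 = 27.
§5 applies: 27 − 2 = 25.
§6 applies (level before this adjustment is 25 ≥ 20, so +4): 25 + 4 = 29.
Level 29 exceeds the maximum of 24; capped at 24.
Final offense level: 24.
Criminal history: 6 prior points → Category II (4-8).
Level 24 falls in the 21-24 band.
Grid: Level 21-24 × Category II = 68-76 months.

68-76 months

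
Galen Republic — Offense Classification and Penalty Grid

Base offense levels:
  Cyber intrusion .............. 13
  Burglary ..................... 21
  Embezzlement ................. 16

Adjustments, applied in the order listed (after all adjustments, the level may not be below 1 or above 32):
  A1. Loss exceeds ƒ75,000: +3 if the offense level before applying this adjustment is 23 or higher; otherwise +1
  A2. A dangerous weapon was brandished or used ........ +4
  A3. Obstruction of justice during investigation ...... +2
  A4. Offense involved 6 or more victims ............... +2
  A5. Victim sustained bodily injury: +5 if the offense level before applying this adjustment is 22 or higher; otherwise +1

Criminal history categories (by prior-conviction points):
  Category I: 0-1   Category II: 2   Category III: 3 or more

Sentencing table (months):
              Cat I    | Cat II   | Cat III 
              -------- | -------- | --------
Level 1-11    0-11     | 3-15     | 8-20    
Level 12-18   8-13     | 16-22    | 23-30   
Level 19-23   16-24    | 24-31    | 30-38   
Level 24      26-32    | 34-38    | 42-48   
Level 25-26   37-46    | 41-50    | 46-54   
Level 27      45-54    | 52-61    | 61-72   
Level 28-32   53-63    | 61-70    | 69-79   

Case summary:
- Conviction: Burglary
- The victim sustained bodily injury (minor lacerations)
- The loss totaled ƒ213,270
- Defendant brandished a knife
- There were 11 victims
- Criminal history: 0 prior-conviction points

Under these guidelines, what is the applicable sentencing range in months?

53-63 months

Base offense level for burglary: 21.
A1 applies (level before this adjustment is 21 < 23, so +1): 21 + 1 = 22.
A2 applies: 22 + 4 = 26.
A3 does not apply.
A4 applies: 26 + 2 = 28.
A5 applies (level before this adjustment is 28 ≥ 22, so +5): 28 + 5 = 33.
Level 33 exceeds the maximum of 32; capped at 32.
Final offense level: 32.
Criminal history: 0 prior points → Category I (0-1).
Level 32 falls in the 28-32 band.
Grid: Level 28-32 × Category I = 53-63 months.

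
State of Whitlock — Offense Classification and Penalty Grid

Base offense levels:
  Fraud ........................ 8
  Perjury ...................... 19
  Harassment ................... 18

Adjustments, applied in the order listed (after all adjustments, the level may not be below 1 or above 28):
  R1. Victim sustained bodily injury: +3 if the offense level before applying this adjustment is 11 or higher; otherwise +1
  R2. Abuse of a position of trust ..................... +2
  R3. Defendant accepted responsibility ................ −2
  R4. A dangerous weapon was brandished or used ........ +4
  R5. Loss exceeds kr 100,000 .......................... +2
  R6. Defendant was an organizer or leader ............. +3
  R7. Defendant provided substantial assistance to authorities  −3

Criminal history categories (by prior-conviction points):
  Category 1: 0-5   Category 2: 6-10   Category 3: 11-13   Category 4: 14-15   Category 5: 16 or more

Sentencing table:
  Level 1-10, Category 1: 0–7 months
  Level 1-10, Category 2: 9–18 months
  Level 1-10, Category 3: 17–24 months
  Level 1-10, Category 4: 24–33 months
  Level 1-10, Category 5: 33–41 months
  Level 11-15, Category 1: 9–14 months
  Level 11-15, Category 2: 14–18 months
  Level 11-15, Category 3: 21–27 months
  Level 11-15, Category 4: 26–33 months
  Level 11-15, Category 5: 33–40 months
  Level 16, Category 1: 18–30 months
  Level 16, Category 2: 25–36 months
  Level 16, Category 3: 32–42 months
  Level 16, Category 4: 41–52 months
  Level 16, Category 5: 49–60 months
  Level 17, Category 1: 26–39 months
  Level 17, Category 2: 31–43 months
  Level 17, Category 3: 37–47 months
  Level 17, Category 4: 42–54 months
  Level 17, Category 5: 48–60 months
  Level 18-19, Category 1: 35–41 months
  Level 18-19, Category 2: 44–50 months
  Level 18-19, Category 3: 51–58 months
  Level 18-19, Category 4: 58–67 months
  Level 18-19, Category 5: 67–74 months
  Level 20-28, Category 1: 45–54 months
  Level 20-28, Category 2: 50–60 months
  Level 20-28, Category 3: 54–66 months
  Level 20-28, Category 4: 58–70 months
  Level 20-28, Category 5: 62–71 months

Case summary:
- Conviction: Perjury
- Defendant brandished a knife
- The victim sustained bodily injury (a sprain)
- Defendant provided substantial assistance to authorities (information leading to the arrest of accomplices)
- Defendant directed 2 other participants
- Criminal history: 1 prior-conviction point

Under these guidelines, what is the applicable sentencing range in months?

45-54 months

Base offense level for perjury: 19.
R1 applies (level before this adjustment is 19 ≥ 11, so +3): 19 + 3 = 22.
R3 does not apply.
R4 applies: 22 + 4 = 26.
R5 does not apply.
R6 applies: 26 + 3 = 29.
R7 applies: 29 − 3 = 26.
Final offense level: 26.
Criminal history: 1 prior point → Category 1 (0-5).
Level 26 falls in the 20-28 band.
Grid: Level 20-28 × Category 1 = 45-54 months.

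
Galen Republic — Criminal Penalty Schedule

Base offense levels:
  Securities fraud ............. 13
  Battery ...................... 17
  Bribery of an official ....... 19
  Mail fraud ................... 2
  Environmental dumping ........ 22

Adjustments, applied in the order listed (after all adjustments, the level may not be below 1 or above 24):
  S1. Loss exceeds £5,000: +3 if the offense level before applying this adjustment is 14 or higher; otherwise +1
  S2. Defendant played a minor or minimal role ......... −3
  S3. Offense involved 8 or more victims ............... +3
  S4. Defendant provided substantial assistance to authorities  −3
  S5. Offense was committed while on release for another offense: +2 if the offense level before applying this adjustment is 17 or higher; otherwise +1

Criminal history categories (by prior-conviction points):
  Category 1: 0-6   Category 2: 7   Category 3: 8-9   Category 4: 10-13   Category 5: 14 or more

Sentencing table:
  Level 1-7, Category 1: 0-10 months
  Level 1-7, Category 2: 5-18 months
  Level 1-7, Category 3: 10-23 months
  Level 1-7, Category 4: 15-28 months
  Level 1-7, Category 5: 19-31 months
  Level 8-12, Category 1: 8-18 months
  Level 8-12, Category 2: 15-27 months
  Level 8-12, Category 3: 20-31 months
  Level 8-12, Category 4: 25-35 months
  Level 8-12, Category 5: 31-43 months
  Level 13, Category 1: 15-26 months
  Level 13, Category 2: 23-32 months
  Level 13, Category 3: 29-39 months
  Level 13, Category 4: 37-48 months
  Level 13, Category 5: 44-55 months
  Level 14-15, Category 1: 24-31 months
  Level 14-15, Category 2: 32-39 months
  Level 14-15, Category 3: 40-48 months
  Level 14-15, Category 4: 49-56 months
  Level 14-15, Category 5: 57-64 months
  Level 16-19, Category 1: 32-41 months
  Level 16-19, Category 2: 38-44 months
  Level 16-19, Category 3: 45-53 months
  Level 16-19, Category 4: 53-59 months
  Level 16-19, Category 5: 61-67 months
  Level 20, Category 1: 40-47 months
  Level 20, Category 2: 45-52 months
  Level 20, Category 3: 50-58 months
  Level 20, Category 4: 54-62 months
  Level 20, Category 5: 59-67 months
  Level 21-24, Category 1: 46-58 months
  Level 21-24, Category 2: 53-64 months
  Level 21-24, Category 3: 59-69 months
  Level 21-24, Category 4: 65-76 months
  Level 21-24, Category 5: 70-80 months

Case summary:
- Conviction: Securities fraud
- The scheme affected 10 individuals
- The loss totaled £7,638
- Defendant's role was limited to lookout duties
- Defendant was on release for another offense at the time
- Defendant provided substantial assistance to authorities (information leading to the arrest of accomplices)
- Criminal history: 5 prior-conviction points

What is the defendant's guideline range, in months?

Base offense level for securities fraud: 13.
S1 applies (level before this adjustment is 13 < 14, so +1): 13 + 1 = 14.
S2 applies: 14 − 3 = 11.
S3 applies: 11 + 3 = 14.
S4 applies: 14 − 3 = 11.
S5 applies (level before this adjustment is 11 < 17, so +1): 11 + 1 = 12.
Final offense level: 12.
Criminal history: 5 prior points → Category 1 (0-6).
Level 12 falls in the 8-12 band.
Grid: Level 8-12 × Category 1 = 8-18 months.

8-18 months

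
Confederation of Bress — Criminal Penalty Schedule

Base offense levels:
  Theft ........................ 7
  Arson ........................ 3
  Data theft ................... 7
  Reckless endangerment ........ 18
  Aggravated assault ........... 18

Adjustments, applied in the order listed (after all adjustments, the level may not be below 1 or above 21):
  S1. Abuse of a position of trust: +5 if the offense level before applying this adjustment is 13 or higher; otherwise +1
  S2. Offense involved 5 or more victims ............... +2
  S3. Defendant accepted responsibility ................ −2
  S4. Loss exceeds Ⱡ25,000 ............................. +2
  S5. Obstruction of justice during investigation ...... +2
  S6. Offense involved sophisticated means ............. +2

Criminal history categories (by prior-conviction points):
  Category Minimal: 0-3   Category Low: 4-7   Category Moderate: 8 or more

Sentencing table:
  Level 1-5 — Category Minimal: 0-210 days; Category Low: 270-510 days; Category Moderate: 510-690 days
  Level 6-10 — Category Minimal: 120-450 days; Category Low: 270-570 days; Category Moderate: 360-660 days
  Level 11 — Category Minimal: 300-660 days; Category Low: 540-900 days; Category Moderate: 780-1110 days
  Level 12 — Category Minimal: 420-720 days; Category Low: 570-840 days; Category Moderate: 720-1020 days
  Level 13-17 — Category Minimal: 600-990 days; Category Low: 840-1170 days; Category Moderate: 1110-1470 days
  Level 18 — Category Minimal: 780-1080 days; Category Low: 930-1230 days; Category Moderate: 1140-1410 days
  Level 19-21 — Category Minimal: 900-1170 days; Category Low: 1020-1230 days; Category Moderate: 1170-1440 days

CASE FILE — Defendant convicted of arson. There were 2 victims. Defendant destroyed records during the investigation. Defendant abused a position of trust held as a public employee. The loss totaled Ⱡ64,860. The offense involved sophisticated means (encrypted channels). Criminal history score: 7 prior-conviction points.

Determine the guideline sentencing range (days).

270-570 days

Base offense level for arson: 3.
S1 applies (level before this adjustment is 3 < 13, so +1): 3 + 1 = 4.
S2 does not apply.
S4 applies: 4 + 2 = 6.
S5 applies: 6 + 2 = 8.
S6 applies: 8 + 2 = 10.
Final offense level: 10.
Criminal history: 7 prior points → Category Low (4-7).
Level 10 falls in the 6-10 band.
Grid: Level 6-10 × Category Low = 270-570 days.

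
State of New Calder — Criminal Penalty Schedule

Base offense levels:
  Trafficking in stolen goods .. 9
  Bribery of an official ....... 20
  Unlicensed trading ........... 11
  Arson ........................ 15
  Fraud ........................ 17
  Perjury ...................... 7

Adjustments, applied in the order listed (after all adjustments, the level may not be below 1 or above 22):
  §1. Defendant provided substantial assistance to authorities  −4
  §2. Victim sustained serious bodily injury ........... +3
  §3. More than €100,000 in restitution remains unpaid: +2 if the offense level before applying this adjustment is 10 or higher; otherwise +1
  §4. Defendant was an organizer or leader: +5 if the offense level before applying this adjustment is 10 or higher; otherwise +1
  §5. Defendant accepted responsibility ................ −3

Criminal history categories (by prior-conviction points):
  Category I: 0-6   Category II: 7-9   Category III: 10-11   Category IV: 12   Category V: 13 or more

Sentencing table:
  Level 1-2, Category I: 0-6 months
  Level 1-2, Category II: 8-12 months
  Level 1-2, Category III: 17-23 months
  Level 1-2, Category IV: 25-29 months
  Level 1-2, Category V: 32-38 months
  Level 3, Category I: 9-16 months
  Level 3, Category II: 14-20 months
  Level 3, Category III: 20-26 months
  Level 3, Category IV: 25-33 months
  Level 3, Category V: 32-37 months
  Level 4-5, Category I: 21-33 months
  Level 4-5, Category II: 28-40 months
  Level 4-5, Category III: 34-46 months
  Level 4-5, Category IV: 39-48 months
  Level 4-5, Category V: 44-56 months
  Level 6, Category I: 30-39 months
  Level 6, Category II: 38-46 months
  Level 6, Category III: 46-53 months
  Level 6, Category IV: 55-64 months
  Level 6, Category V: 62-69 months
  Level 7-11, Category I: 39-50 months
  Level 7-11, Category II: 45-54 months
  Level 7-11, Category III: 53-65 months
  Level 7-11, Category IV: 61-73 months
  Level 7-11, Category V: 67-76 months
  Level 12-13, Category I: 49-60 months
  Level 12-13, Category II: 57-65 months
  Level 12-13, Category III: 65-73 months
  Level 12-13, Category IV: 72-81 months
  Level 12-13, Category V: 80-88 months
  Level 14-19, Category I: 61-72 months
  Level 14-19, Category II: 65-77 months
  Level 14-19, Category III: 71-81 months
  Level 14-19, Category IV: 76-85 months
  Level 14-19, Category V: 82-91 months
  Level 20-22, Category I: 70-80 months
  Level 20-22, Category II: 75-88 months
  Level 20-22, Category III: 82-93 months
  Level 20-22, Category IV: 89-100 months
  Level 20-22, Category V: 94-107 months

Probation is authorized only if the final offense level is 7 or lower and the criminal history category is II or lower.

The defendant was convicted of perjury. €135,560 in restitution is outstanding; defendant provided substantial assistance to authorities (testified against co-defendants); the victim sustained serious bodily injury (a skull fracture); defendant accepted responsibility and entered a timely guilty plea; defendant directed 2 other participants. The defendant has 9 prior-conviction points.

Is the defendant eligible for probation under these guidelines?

Base offense level for perjury: 7.
§1 applies: 7 − 4 = 3.
§2 applies: 3 + 3 = 6.
§3 applies (level before this adjustment is 6 < 10, so +1): 6 + 1 = 7.
§4 applies (level before this adjustment is 7 < 10, so +1): 7 + 1 = 8.
§5 applies: 8 − 3 = 5.
Final offense level: 5.
Criminal history: 9 prior points → Category II (7-9).
Level 5 falls in the 4-5 band.
Grid: Level 4-5 × Category II = 28-40 months.
Probation check: level 5 ≤ 7 and category II ≤ II → eligible.

Yes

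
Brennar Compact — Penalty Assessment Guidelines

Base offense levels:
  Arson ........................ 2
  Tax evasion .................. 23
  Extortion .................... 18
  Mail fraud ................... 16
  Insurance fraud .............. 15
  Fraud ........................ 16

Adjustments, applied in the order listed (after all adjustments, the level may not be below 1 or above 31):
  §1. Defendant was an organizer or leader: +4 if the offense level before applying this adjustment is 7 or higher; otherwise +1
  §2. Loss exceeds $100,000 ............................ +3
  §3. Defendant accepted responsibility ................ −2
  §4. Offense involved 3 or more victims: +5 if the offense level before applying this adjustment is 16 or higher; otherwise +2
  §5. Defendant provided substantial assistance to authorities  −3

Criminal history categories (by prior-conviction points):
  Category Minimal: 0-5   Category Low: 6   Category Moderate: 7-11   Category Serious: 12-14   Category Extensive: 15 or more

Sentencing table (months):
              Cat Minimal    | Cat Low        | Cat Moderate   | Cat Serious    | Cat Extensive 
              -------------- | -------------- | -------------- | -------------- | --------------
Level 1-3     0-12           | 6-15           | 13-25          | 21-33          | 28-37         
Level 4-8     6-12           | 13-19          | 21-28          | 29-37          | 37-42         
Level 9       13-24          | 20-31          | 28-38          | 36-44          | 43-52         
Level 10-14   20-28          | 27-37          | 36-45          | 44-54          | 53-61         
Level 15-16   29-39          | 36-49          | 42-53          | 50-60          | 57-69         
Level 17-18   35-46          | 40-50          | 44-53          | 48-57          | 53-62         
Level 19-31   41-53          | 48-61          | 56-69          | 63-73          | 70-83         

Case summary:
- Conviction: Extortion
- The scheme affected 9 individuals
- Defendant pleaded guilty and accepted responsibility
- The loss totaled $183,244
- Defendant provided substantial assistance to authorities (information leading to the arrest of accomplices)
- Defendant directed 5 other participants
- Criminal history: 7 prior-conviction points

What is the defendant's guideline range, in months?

56-69 months

Base offense level for extortion: 18.
§1 applies (level before this adjustment is 18 ≥ 7, so +4): 18 + 4 = 22.
§2 applies: 22 + 3 = 25.
§3 applies: 25 − 2 = 23.
§4 applies (level before this adjustment is 23 ≥ 16, so +5): 23 + 5 = 28.
§5 applies: 28 − 3 = 25.
Final offense level: 25.
Criminal history: 7 prior points → Category Moderate (7-11).
Level 25 falls in the 19-31 band.
Grid: Level 19-31 × Category Moderate = 56-69 months.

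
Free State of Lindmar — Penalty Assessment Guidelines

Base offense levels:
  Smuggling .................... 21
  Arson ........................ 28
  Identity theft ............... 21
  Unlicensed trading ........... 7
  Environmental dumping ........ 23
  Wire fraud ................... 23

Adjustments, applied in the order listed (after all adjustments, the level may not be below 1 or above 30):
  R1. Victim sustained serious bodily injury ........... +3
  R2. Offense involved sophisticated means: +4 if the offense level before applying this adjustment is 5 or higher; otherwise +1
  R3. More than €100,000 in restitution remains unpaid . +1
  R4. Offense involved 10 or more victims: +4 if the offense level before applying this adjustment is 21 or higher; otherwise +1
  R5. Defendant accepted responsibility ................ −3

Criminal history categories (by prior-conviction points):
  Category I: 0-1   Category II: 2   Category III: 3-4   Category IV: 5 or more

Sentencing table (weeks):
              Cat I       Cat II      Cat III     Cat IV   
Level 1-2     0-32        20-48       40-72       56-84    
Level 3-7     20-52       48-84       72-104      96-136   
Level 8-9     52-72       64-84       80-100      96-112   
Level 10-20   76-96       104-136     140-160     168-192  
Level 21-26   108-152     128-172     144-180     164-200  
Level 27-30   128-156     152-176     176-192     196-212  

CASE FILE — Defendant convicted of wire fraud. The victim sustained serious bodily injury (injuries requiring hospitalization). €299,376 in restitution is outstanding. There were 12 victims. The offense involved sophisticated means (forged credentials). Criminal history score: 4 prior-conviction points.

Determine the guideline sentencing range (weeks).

Base offense level for wire fraud: 23.
R1 applies: 23 + 3 = 26.
R2 applies (level before this adjustment is 26 ≥ 5, so +4): 26 + 4 = 30.
R3 applies: 30 + 1 = 31.
R4 applies (level before this adjustment is 31 ≥ 21, so +4): 31 + 4 = 35.
R5 does not apply.
Level 35 exceeds the maximum of 30; capped at 30.
Final offense level: 30.
Criminal history: 4 prior points → Category III (3-4).
Level 30 falls in the 27-30 band.
Grid: Level 27-30 × Category III = 176-192 weeks.

176-192 weeks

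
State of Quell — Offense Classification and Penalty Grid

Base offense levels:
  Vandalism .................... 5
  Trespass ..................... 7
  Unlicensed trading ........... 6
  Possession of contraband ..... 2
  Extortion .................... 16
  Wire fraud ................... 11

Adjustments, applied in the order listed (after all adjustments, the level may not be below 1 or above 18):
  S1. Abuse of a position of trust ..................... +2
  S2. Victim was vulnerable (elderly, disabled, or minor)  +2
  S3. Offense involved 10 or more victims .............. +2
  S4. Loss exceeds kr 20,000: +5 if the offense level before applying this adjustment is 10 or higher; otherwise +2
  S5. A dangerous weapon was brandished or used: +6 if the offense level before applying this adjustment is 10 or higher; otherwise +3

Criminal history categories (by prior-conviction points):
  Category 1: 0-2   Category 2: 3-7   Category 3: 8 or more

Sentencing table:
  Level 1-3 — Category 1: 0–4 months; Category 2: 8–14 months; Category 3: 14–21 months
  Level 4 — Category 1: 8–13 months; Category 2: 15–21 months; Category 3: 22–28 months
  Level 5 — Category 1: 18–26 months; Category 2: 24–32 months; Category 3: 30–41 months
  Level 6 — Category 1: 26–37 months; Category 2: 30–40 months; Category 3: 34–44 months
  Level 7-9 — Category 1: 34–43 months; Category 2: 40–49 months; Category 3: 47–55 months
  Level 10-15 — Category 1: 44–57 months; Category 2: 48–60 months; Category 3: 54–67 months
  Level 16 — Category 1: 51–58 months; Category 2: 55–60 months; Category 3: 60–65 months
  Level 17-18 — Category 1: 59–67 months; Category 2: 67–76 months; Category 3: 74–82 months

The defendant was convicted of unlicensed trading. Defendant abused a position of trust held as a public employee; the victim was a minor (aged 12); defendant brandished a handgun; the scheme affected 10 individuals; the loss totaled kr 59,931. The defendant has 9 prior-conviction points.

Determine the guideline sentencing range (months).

Base offense level for unlicensed trading: 6.
S1 applies: 6 + 2 = 8.
S2 applies: 8 + 2 = 10.
S3 applies: 10 + 2 = 12.
S4 applies (level before this adjustment is 12 ≥ 10, so +5): 12 + 5 = 17.
S5 applies (level before this adjustment is 17 ≥ 10, so +6): 17 + 6 = 23.
Level 23 exceeds the maximum of 18; capped at 18.
Final offense level: 18.
Criminal history: 9 prior points → Category 3 (8+).
Level 18 falls in the 17-18 band.
Grid: Level 17-18 × Category 3 = 74-82 months.

74-82 months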